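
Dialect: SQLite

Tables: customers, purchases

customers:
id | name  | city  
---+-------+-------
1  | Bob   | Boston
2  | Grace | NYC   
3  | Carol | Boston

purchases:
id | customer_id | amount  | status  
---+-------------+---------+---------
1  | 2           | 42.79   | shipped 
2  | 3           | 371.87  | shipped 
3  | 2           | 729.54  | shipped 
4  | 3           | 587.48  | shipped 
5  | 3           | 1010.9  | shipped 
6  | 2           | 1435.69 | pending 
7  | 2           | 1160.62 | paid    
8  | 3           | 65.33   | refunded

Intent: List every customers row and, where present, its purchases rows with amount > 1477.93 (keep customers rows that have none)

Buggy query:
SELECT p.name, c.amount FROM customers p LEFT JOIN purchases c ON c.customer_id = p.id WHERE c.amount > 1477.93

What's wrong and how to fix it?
Bug: A WHERE condition on the right-hand table after LEFT JOIN drops unmatched parents

Fix: Move the right-table condition into the ON clause so unmatched parents are kept

Corrected query:
SELECT p.name, c.amount FROM customers p LEFT JOIN purchases c ON c.customer_id = p.id AND c.amount > 1477.93

Result:
name  | amount
------+-------
Bob   | NULL  
Grace | NULL  
Carol | NULL  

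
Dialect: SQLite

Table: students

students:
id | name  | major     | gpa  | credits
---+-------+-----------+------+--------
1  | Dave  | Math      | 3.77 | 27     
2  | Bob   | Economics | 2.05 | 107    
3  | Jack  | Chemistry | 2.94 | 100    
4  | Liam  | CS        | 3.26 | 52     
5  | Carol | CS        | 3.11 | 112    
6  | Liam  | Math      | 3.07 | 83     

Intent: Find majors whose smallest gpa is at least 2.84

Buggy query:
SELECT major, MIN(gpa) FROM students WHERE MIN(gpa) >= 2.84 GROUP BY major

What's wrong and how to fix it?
Bug: Aggregates like MIN are computed per group after WHERE runs

Fix: Replace WHERE with HAVING after the GROUP BY

Corrected query:
SELECT major, MIN(gpa) FROM students GROUP BY major HAVING MIN(gpa) >= 2.84

Result:
major     | MIN(gpa)
----------+---------
CS        | 3.11    
Chemistry | 2.94    
Math      | 3.07    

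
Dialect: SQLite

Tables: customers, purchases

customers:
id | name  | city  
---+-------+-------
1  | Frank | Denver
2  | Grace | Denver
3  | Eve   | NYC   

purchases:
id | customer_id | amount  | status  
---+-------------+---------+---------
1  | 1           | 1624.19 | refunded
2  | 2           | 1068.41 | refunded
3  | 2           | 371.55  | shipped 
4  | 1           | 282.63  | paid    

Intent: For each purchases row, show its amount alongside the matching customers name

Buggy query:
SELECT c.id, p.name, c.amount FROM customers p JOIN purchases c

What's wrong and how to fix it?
Bug: Missing join condition: each purchases row is matched to all customers rows instead of just its own

Fix: Specify the join condition linking the foreign key to the parent id

Corrected query:
SELECT c.id, p.name, c.amount FROM customers p JOIN purchases c ON c.customer_id = p.id

Result:
id | name  | amount 
---+-------+--------
1  | Frank | 1624.19
2  | Grace | 1068.41
3  | Grace | 371.55 
4  | Frank | 282.63 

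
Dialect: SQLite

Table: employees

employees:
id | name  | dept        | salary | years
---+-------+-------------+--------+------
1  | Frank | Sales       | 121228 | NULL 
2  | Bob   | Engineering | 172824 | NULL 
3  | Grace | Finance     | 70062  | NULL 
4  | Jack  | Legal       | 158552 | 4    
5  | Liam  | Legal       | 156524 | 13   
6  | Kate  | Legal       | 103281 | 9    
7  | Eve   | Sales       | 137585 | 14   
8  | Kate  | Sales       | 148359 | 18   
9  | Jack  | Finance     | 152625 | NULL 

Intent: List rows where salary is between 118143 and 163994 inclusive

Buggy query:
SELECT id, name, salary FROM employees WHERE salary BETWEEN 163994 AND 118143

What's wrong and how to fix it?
Bug: BETWEEN expects the lower bound first; with 163994 AND 118143 the range is empty

Fix: Write BETWEEN 118143 AND 163994

Corrected query:
SELECT id, name, salary FROM employees WHERE salary BETWEEN 118143 AND 163994

Result:
id | name  | salary
---+-------+-------
1  | Frank | 121228
4  | Jack  | 158552
5  | Liam  | 156524
7  | Eve   | 137585
8  | Kate  | 148359
9  | Jack  | 152625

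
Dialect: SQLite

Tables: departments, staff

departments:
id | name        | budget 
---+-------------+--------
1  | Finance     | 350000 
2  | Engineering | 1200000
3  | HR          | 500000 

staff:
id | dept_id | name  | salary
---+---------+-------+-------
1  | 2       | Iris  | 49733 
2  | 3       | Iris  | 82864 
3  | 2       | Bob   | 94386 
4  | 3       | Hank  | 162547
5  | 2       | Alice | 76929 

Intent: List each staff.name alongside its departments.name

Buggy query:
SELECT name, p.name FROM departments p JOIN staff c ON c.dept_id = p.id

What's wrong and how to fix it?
Bug: Both tables have a 'name' column; the unqualified reference is ambiguous

Fix: Qualify the column with its table alias (c.name)

Corrected query:
SELECT c.name, p.name FROM departments p JOIN staff c ON c.dept_id = p.id

Result:
name  | name       
------+------------
Iris  | Engineering
Iris  | HR         
Bob   | Engineering
Hank  | HR         
Alice | Engineering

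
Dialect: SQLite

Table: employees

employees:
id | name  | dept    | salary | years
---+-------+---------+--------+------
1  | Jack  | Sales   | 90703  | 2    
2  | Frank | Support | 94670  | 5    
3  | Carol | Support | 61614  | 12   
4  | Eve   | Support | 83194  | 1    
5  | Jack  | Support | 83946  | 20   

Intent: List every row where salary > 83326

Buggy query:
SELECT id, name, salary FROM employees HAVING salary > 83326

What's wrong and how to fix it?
Bug: HAVING filters the output of aggregation, but this query has no GROUP BY and no aggregate functions, so SQLite rejects it (HAVING clause on a non-aggregate query); the condition here is per row

Fix: Use WHERE for row-level filtering

Corrected query:
SELECT id, name, salary FROM employees WHERE salary > 83326

Result:
id | name  | salary
---+-------+-------
1  | Jack  | 90703 
2  | Frank | 94670 
5  | Jack  | 83946 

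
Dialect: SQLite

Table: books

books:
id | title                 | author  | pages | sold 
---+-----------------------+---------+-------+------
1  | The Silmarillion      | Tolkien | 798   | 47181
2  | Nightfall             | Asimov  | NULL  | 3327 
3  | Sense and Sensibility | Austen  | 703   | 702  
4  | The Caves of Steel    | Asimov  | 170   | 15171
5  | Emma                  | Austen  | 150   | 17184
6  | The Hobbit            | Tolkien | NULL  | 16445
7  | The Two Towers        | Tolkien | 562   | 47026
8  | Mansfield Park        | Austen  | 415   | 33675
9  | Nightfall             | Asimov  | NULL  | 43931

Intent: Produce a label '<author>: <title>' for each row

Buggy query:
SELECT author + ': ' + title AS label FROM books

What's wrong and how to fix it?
Bug: '+' is numeric addition; on text columns SQLite converts them to 0 instead of concatenating

Fix: Use the || operator for string concatenation

Corrected query:
SELECT author || ': ' || title AS label FROM books

Result:
label                        
-----------------------------
Tolkien: The Silmarillion    
Asimov: Nightfall            
Austen: Sense and Sensibility
Asimov: The Caves of Steel   
Austen: Emma                 
Tolkien: The Hobbit          
Tolkien: The Two Towers      
Austen: Mansfield Park       
Asimov: Nightfall            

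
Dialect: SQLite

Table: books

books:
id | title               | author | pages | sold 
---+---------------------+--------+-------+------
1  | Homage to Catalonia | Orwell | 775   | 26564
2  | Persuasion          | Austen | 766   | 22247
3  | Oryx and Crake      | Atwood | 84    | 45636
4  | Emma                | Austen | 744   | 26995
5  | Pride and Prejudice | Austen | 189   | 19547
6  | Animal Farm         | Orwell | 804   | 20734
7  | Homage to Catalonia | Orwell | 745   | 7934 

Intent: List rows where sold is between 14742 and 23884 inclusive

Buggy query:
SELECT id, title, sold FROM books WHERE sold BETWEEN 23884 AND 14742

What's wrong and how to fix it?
Bug: The bounds are reversed; BETWEEN a AND b requires a <= b to match anything

Fix: Write BETWEEN 14742 AND 23884

Corrected query:
SELECT id, title, sold FROM books WHERE sold BETWEEN 14742 AND 23884

Result:
id | title               | sold 
---+---------------------+------
2  | Persuasion          | 22247
5  | Pride and Prejudice | 19547
6  | Animal Farm         | 20734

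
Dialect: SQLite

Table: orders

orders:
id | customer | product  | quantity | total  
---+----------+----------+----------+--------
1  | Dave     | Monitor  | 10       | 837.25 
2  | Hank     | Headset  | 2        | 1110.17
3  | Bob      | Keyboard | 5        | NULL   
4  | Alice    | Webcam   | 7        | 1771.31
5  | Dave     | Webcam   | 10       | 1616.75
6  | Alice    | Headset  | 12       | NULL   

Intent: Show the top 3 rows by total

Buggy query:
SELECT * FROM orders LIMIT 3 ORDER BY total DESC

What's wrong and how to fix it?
Bug: LIMIT must come after ORDER BY

Fix: Sort with ORDER BY, then apply LIMIT

Corrected query:
SELECT * FROM orders ORDER BY total DESC LIMIT 3

Result:
id | customer | product | quantity | total  
---+----------+---------+----------+--------
4  | Alice    | Webcam  | 7        | 1771.31
5  | Dave     | Webcam  | 10       | 1616.75
2  | Hank     | Headset | 2        | 1110.17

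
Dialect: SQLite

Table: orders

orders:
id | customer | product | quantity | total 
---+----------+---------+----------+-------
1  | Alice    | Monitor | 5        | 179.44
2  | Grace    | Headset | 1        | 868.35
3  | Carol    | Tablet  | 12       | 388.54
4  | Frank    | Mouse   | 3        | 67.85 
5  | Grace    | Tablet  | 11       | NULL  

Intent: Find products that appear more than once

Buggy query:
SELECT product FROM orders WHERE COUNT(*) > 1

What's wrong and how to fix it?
Bug: COUNT(*) is an aggregate and cannot be used in WHERE

Fix: Group first, then use HAVING for the count condition

Corrected query:
SELECT product FROM orders GROUP BY product HAVING COUNT(*) > 1

Result:
product
-------
Tablet 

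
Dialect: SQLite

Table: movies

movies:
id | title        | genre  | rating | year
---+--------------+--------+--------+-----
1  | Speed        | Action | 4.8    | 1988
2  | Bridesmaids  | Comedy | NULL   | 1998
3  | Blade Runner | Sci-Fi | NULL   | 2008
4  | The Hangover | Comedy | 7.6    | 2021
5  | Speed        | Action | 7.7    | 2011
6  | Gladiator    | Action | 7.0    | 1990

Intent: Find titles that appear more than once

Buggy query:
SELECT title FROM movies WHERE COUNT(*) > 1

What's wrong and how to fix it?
Bug: WHERE can't reference COUNT(*); aggregates are computed after WHERE

Fix: Group first, then use HAVING for the count condition

Corrected query:
SELECT title FROM movies GROUP BY title HAVING COUNT(*) > 1

Result:
title
-----
Speed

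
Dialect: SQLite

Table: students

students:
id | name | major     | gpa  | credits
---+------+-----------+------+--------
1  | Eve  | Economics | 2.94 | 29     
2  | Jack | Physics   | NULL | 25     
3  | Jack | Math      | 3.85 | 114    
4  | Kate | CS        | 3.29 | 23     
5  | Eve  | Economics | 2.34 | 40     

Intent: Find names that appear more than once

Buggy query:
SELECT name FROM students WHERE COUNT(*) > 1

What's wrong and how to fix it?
Bug: COUNT(*) is an aggregate and cannot be used in WHERE

Fix: GROUP BY name, then filter groups with HAVING COUNT(*) > 1

Corrected query:
SELECT name FROM students GROUP BY name HAVING COUNT(*) > 1

Result:
name
----
Eve 
Jack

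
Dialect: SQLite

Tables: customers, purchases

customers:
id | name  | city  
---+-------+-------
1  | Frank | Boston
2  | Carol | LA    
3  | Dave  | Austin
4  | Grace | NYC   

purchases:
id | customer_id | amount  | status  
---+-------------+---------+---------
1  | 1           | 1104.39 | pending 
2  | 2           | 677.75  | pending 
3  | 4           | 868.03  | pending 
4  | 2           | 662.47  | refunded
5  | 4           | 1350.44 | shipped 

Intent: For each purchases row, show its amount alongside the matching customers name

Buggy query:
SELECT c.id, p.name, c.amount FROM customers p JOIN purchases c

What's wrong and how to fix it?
Bug: JOIN with no ON clause produces a cartesian product; every purchases row pairs with every customers row

Fix: Add ON c.customer_id = p.id to the JOIN

Corrected query:
SELECT c.id, p.name, c.amount FROM customers p JOIN purchases c ON c.customer_id = p.id

Result:
id | name  | amount 
---+-------+--------
1  | Frank | 1104.39
2  | Carol | 677.75 
3  | Grace | 868.03 
4  | Carol | 662.47 
5  | Grace | 1350.44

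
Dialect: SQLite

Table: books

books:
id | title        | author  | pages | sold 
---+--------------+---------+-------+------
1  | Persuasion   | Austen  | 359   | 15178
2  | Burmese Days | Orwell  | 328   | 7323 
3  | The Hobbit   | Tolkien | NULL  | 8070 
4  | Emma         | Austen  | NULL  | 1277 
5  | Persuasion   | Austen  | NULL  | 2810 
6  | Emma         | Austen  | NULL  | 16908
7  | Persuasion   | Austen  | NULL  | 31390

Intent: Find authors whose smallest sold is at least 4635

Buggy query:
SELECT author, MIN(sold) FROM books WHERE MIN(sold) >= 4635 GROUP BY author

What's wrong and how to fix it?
Bug: MIN() in WHERE is a misuse of aggregate

Fix: Use HAVING for the per-group MIN condition

Corrected query:
SELECT author, MIN(sold) FROM books GROUP BY author HAVING MIN(sold) >= 4635

Result:
author  | MIN(sold)
--------+----------
Orwell  | 7323     
Tolkien | 8070     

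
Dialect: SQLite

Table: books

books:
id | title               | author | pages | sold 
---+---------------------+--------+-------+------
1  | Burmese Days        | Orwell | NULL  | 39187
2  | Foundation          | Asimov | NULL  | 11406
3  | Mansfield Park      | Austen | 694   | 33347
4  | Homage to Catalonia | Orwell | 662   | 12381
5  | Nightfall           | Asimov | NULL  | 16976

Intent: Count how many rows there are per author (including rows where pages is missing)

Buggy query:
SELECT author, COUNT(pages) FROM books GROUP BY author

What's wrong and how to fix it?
Bug: COUNT(column) counts non-NULL values only; rows with NULL pages aren't counted

Fix: Use COUNT(*) to count all rows regardless of NULL

Corrected query:
SELECT author, COUNT(*) FROM books GROUP BY author

Result:
author | COUNT(*)
-------+---------
Asimov | 2       
Austen | 1       
Orwell | 2       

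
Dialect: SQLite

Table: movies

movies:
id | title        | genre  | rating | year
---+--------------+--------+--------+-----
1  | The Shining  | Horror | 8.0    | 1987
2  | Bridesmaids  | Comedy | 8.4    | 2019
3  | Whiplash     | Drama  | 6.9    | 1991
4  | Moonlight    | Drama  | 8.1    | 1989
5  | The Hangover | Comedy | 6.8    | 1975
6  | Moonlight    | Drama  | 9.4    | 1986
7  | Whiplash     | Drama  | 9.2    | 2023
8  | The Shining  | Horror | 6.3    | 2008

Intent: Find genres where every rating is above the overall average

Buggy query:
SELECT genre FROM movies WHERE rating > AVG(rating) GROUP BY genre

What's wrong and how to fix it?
Bug: AVG() is an aggregate; it can't sit directly in WHERE

Fix: Use a subquery for AVG and a HAVING MIN(...) filter so the condition holds for every row in the group

Corrected query:
SELECT genre FROM movies GROUP BY genre HAVING MIN(rating) > (SELECT AVG(rating) FROM movies)

Result:
(no rows)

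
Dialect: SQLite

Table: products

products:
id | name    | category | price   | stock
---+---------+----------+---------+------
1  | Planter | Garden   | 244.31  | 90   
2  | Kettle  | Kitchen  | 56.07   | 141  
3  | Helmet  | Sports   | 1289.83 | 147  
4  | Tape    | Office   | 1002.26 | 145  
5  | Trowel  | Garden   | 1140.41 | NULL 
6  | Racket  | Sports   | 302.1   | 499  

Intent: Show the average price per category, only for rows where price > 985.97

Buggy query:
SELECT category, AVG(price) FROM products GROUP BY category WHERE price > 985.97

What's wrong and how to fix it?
Bug: WHERE cannot follow GROUP BY

Fix: Move the WHERE clause before GROUP BY

Corrected query:
SELECT category, AVG(price) FROM products WHERE price > 985.97 GROUP BY category

Result:
category | AVG(price)
---------+-----------
Garden   | 1140.41   
Office   | 1002.26   
Sports   | 1289.83   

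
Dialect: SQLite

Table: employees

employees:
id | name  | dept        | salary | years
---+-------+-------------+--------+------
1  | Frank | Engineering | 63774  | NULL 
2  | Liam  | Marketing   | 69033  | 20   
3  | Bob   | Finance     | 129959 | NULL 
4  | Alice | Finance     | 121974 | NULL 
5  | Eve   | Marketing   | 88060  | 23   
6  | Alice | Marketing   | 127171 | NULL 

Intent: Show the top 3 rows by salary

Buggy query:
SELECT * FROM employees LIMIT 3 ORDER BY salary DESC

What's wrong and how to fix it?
Bug: LIMIT must come after ORDER BY

Fix: Swap the clauses: ORDER BY first, then LIMIT

Corrected query:
SELECT * FROM employees ORDER BY salary DESC LIMIT 3

Result:
id | name  | dept      | salary | years
---+-------+-----------+--------+------
3  | Bob   | Finance   | 129959 | NULL 
6  | Alice | Marketing | 127171 | NULL 
4  | Alice | Finance   | 121974 | NULL 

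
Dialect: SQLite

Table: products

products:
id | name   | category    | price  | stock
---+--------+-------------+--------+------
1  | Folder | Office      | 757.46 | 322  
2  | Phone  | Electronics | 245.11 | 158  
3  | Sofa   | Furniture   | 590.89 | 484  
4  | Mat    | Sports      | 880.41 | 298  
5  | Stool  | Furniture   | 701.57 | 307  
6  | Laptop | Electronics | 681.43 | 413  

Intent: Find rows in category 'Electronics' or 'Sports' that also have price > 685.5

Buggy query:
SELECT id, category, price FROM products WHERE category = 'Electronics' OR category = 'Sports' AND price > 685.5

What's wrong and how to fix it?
Bug: Without parentheses, AND is evaluated before OR, so the price filter only applies to the 'Sports' branch

Fix: Group the OR with parentheses (or use IN), then AND the threshold

Corrected query:
SELECT id, category, price FROM products WHERE (category = 'Electronics' OR category = 'Sports') AND price > 685.5

Result:
id | category | price 
---+----------+-------
4  | Sports   | 880.41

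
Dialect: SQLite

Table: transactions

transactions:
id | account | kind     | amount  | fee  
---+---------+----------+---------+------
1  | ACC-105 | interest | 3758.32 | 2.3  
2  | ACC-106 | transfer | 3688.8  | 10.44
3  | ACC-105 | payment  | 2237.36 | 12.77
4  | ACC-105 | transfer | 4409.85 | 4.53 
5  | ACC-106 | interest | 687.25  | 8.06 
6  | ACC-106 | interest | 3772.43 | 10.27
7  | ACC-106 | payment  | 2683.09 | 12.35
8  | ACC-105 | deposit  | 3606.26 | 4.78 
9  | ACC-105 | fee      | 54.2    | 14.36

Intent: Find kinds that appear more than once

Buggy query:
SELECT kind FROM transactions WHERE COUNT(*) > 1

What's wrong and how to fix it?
Bug: WHERE can't reference COUNT(*); aggregates are computed after WHERE

Fix: GROUP BY kind, then filter groups with HAVING COUNT(*) > 1

Corrected query:
SELECT kind FROM transactions GROUP BY kind HAVING COUNT(*) > 1

Result:
kind    
--------
interest
payment 
transfer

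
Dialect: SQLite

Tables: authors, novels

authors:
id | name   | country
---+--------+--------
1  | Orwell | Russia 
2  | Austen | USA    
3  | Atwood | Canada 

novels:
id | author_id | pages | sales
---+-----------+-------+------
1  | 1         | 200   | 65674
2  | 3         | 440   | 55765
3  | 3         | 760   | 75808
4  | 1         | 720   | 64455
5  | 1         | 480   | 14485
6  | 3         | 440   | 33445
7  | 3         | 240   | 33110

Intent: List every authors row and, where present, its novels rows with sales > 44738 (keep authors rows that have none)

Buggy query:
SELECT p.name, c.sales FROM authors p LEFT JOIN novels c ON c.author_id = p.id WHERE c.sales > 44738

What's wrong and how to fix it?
Bug: Filtering c.sales in WHERE discards the NULL rows produced by LEFT JOIN, turning it into an inner join

Fix: Put 'c.sales > 44738' in the JOIN's ON clause instead of WHERE

Corrected query:
SELECT p.name, c.sales FROM authors p LEFT JOIN novels c ON c.author_id = p.id AND c.sales > 44738

Result:
name   | sales
-------+------
Orwell | 64455
Orwell | 65674
Austen | NULL 
Atwood | 55765
Atwood | 75808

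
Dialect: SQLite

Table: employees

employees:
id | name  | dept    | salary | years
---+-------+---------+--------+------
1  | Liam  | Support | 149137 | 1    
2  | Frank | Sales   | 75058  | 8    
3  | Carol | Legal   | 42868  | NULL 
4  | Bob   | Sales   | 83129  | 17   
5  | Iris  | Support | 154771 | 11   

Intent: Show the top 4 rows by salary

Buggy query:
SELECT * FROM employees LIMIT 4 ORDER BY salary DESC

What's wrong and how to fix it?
Bug: LIMIT must come after ORDER BY

Fix: Swap the clauses: ORDER BY first, then LIMIT

Corrected query:
SELECT * FROM employees ORDER BY salary DESC LIMIT 4

Result:
id | name  | dept    | salary | years
---+-------+---------+--------+------
5  | Iris  | Support | 154771 | 11   
1  | Liam  | Support | 149137 | 1    
4  | Bob   | Sales   | 83129  | 17   
2  | Frank | Sales   | 75058  | 8    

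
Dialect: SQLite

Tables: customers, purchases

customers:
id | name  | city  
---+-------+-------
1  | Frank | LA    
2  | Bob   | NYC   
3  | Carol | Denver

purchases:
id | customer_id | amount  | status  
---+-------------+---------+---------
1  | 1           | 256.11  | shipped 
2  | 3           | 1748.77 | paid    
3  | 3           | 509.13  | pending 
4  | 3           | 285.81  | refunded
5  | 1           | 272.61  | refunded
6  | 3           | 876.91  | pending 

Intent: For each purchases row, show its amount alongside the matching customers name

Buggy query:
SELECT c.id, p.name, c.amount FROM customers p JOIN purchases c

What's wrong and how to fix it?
Bug: Missing join condition: each purchases row is matched to all customers rows instead of just its own

Fix: Add ON c.customer_id = p.id to the JOIN

Corrected query:
SELECT c.id, p.name, c.amount FROM customers p JOIN purchases c ON c.customer_id = p.id

Result:
id | name  | amount 
---+-------+--------
1  | Frank | 256.11 
2  | Carol | 1748.77
3  | Carol | 509.13 
4  | Carol | 285.81 
5  | Frank | 272.61 
6  | Carol | 876.91 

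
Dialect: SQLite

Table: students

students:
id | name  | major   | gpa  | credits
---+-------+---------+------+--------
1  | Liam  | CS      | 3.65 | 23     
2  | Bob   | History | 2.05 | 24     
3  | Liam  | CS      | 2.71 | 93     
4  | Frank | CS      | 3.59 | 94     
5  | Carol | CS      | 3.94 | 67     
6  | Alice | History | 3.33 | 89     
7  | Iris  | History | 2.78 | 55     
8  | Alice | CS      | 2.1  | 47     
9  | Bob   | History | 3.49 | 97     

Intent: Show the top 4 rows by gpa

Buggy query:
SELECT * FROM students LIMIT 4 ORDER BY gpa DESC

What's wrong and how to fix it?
Bug: LIMIT must come after ORDER BY

Fix: Swap the clauses: ORDER BY first, then LIMIT

Corrected query:
SELECT * FROM students ORDER BY gpa DESC LIMIT 4

Result:
id | name  | major   | gpa  | credits
---+-------+---------+------+--------
5  | Carol | CS      | 3.94 | 67     
1  | Liam  | CS      | 3.65 | 23     
4  | Frank | CS      | 3.59 | 94     
9  | Bob   | History | 3.49 | 97     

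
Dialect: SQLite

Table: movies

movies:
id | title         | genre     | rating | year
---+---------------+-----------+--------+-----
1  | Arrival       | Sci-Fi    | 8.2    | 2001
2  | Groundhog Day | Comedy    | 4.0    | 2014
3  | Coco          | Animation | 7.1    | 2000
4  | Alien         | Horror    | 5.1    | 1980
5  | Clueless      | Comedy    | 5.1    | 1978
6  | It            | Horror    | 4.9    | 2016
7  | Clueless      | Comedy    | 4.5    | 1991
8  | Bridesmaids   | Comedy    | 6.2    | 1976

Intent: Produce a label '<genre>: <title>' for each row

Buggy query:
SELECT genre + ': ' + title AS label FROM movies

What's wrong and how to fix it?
Bug: '+' is numeric addition; on text columns SQLite converts them to 0 instead of concatenating

Fix: Replace + with || to concatenate text

Corrected query:
SELECT genre || ': ' || title AS label FROM movies

Result:
label                
---------------------
Sci-Fi: Arrival      
Comedy: Groundhog Day
Animation: Coco      
Horror: Alien        
Comedy: Clueless     
Horror: It           
Comedy: Clueless     
Comedy: Bridesmaids  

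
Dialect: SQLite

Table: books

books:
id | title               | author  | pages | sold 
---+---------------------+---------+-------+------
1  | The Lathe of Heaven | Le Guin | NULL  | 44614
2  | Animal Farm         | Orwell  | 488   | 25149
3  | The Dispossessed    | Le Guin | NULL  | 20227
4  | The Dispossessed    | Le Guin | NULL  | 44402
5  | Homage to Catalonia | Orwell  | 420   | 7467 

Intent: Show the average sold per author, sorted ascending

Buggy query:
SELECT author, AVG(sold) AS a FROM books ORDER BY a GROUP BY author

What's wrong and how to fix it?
Bug: ORDER BY appears before GROUP BY; SQL clause order requires GROUP BY first

Fix: Reorder: SELECT … FROM … GROUP BY … ORDER BY …

Corrected query:
SELECT author, AVG(sold) AS a FROM books GROUP BY author ORDER BY a

Result:
author  | a           
--------+-------------
Orwell  | 16308       
Le Guin | 36414.333333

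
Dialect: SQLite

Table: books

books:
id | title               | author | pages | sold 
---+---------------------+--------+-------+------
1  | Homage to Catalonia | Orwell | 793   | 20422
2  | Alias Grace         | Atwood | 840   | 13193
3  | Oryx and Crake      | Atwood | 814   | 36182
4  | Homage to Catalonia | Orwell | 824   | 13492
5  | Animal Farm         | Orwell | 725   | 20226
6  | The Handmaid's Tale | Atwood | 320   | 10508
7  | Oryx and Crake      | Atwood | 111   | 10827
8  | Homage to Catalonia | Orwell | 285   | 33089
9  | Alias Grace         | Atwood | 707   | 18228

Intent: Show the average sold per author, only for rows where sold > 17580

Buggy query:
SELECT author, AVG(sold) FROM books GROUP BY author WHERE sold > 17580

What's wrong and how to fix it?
Bug: WHERE cannot follow GROUP BY

Fix: Move the WHERE clause before GROUP BY

Corrected query:
SELECT author, AVG(sold) FROM books WHERE sold > 17580 GROUP BY author

Result:
author | AVG(sold)
-------+----------
Atwood | 27205    
Orwell | 24579    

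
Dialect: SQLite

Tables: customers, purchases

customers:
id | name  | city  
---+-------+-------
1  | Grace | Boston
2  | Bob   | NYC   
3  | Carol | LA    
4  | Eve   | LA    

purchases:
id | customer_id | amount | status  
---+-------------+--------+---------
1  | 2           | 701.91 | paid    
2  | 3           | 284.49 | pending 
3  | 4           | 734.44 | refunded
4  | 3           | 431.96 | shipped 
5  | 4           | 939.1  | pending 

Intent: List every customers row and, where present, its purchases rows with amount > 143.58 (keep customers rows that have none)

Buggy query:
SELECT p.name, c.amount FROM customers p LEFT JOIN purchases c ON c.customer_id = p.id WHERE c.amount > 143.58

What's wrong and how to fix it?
Bug: A WHERE condition on the right-hand table after LEFT JOIN drops unmatched parents

Fix: Put 'c.amount > 143.58' in the JOIN's ON clause instead of WHERE

Corrected query:
SELECT p.name, c.amount FROM customers p LEFT JOIN purchases c ON c.customer_id = p.id AND c.amount > 143.58

Result:
name  | amount
------+-------
Grace | NULL  
Bob   | 701.91
Carol | 284.49
Carol | 431.96
Eve   | 734.44
Eve   | 939.1 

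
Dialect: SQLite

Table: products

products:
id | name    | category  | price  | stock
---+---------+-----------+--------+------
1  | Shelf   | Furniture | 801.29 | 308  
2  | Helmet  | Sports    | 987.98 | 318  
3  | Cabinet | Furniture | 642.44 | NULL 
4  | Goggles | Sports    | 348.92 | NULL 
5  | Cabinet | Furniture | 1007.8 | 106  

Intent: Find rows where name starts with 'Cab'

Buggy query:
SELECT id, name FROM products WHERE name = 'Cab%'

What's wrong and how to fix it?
Bug: '=' compares the literal string including the % character; pattern matching needs LIKE

Fix: Replace '=' with LIKE so 'Cab%' is treated as a pattern

Corrected query:
SELECT id, name FROM products WHERE name LIKE 'Cab%'

Result:
id | name   
---+--------
3  | Cabinet
5  | Cabinet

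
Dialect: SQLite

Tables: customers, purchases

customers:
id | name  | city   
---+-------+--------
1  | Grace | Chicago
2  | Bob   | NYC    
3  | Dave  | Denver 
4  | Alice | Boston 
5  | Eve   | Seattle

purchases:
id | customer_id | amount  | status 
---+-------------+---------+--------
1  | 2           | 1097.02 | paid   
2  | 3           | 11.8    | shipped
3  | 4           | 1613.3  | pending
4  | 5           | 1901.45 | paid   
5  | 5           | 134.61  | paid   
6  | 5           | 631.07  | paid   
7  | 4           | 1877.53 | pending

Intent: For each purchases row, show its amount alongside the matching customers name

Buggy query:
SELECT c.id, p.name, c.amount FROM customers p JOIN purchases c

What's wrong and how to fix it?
Bug: Missing join condition: each purchases row is matched to all customers rows instead of just its own

Fix: Specify the join condition linking the foreign key to the parent id

Corrected query:
SELECT c.id, p.name, c.amount FROM customers p JOIN purchases c ON c.customer_id = p.id

Result:
id | name  | amount 
---+-------+--------
1  | Bob   | 1097.02
2  | Dave  | 11.8   
3  | Alice | 1613.3 
4  | Eve   | 1901.45
5  | Eve   | 134.61 
6  | Eve   | 631.07 
7  | Alice | 1877.53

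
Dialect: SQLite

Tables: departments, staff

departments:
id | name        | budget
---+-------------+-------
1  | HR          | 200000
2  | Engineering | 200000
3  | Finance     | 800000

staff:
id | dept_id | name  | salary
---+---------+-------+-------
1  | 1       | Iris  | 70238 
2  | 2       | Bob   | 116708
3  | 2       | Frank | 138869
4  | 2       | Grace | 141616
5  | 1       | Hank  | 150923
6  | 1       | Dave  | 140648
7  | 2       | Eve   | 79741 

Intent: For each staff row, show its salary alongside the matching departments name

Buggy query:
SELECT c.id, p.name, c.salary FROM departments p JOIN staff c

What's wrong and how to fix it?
Bug: JOIN with no ON clause produces a cartesian product; every staff row pairs with every departments row

Fix: Add ON c.dept_id = p.id to the JOIN

Corrected query:
SELECT c.id, p.name, c.salary FROM departments p JOIN staff c ON c.dept_id = p.id

Result:
id | name        | salary
---+-------------+-------
1  | HR          | 70238 
2  | Engineering | 116708
3  | Engineering | 138869
4  | Engineering | 141616
5  | HR          | 150923
6  | HR          | 140648
7  | Engineering | 79741 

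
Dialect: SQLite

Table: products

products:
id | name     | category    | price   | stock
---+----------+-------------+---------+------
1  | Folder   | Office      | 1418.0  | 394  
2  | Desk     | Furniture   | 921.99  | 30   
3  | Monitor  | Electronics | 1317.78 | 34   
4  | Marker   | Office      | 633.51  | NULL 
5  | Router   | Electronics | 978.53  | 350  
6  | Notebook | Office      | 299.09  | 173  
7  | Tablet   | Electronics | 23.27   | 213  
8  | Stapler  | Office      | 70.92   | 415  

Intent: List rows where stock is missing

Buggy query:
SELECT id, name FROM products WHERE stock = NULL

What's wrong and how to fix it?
Bug: Comparing to NULL with '=' never matches; NULL = NULL is unknown, not true

Fix: Use IS NULL to test for NULL

Corrected query:
SELECT id, name FROM products WHERE stock IS NULL

Result:
id | name  
---+-------
4  | Marker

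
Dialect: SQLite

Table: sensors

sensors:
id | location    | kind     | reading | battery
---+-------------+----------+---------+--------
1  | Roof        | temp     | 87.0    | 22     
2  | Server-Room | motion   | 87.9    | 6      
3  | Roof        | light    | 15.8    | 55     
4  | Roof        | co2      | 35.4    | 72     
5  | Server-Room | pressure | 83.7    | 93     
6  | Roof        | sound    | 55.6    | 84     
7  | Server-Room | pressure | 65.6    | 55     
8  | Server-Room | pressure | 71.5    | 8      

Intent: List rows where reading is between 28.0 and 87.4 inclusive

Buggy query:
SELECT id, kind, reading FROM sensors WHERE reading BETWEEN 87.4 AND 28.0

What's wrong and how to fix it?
Bug: The bounds are reversed; BETWEEN a AND b requires a <= b to match anything

Fix: Swap the bounds so the smaller value comes first

Corrected query:
SELECT id, kind, reading FROM sensors WHERE reading BETWEEN 28.0 AND 87.4

Result:
id | kind     | reading
---+----------+--------
1  | temp     | 87     
4  | co2      | 35.4   
5  | pressure | 83.7   
6  | sound    | 55.6   
7  | pressure | 65.6   
8  | pressure | 71.5   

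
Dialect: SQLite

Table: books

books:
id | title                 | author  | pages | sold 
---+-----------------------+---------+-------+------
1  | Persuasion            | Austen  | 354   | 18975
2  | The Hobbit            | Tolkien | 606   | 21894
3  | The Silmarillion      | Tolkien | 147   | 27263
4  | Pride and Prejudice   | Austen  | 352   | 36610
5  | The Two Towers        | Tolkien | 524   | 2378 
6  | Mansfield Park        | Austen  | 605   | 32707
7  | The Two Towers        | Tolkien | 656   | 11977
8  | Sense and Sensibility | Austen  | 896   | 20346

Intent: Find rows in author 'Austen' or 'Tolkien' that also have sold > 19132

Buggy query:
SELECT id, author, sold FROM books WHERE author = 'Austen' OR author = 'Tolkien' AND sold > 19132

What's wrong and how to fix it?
Bug: Without parentheses, AND is evaluated before OR, so the sold filter only applies to the 'Tolkien' branch

Fix: Group the OR with parentheses (or use IN), then AND the threshold

Corrected query:
SELECT id, author, sold FROM books WHERE (author = 'Austen' OR author = 'Tolkien') AND sold > 19132

Result:
id | author  | sold 
---+---------+------
2  | Tolkien | 21894
3  | Tolkien | 27263
4  | Austen  | 36610
6  | Austen  | 32707
8  | Austen  | 20346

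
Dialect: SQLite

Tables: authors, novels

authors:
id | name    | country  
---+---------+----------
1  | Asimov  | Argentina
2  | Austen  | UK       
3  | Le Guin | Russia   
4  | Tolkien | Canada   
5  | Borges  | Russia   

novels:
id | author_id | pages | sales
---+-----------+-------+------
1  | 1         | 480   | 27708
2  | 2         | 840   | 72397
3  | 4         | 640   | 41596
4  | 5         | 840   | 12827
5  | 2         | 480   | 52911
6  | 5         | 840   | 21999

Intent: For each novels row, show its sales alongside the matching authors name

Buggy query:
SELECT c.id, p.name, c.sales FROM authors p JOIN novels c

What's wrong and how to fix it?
Bug: JOIN with no ON clause produces a cartesian product; every novels row pairs with every authors row

Fix: Add ON c.author_id = p.id to the JOIN

Corrected query:
SELECT c.id, p.name, c.sales FROM authors p JOIN novels c ON c.author_id = p.id

Result:
id | name    | sales
---+---------+------
1  | Asimov  | 27708
2  | Austen  | 72397
3  | Tolkien | 41596
4  | Borges  | 12827
5  | Austen  | 52911
6  | Borges  | 21999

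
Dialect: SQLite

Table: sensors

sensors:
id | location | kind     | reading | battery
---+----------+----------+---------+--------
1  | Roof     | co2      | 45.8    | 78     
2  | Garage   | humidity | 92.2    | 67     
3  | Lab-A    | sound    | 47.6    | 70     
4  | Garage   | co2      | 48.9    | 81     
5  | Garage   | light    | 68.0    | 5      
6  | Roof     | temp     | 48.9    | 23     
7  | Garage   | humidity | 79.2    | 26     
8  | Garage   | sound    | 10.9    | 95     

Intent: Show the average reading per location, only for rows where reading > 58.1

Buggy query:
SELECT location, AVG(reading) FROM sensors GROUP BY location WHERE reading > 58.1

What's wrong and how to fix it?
Bug: WHERE cannot follow GROUP BY

Fix: Place WHERE between FROM and GROUP BY

Corrected query:
SELECT location, AVG(reading) FROM sensors WHERE reading > 58.1 GROUP BY location

Result:
location | AVG(reading)
---------+-------------
Garage   | 79.8        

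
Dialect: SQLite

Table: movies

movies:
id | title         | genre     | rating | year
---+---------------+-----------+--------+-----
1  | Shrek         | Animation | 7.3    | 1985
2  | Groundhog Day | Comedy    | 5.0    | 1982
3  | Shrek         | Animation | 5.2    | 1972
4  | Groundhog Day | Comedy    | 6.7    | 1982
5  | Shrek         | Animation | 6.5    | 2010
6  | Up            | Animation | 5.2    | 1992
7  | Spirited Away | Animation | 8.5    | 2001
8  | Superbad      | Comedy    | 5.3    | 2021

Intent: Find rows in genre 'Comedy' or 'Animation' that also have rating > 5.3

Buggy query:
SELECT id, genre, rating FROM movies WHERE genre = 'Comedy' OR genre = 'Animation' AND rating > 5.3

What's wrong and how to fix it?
Bug: Without parentheses, AND is evaluated before OR, so the rating filter only applies to the 'Animation' branch

Fix: Add parentheses around the OR so the AND applies to both alternatives

Corrected query:
SELECT id, genre, rating FROM movies WHERE (genre = 'Comedy' OR genre = 'Animation') AND rating > 5.3

Result:
id | genre     | rating
---+-----------+-------
1  | Animation | 7.3   
4  | Comedy    | 6.7   
5  | Animation | 6.5   
7  | Animation | 8.5   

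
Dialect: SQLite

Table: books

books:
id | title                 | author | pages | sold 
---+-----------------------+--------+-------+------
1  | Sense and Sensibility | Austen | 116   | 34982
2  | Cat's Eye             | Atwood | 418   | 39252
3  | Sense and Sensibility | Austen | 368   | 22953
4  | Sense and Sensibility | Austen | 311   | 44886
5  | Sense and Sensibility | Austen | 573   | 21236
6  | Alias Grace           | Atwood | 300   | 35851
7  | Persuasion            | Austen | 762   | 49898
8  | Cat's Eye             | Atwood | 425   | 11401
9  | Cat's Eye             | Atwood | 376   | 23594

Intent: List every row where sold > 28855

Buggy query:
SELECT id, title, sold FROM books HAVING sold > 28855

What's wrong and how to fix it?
Bug: HAVING filters the output of aggregation, but this query has no GROUP BY and no aggregate functions, so SQLite rejects it (HAVING clause on a non-aggregate query); the condition here is per row

Fix: Replace HAVING with WHERE since the condition applies to individual rows

Corrected query:
SELECT id, title, sold FROM books WHERE sold > 28855

Result:
id | title                 | sold 
---+-----------------------+------
1  | Sense and Sensibility | 34982
2  | Cat's Eye             | 39252
4  | Sense and Sensibility | 44886
6  | Alias Grace           | 35851
7  | Persuasion            | 49898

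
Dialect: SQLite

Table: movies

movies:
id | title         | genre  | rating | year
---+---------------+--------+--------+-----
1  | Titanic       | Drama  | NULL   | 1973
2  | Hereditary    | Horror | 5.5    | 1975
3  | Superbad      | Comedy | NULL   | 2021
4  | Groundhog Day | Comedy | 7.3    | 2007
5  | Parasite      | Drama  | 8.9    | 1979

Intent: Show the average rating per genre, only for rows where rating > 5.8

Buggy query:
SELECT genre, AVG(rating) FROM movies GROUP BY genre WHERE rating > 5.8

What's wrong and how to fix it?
Bug: WHERE cannot follow GROUP BY

Fix: Move the WHERE clause before GROUP BY

Corrected query:
SELECT genre, AVG(rating) FROM movies WHERE rating > 5.8 GROUP BY genre

Result:
genre  | AVG(rating)
-------+------------
Comedy | 7.3        
Drama  | 8.9        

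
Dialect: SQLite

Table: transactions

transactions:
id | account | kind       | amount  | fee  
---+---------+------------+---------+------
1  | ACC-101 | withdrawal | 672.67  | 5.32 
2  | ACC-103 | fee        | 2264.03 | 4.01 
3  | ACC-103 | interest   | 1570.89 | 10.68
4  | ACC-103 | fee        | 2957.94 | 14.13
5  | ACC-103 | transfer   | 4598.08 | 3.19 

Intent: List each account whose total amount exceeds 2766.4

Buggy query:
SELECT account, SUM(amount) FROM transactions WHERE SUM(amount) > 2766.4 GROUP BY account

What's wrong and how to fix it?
Bug: Aggregate functions cannot appear in a WHERE clause

Fix: Use HAVING (which filters groups after aggregation) instead of WHERE

Corrected query:
SELECT account, SUM(amount) FROM transactions GROUP BY account HAVING SUM(amount) > 2766.4

Result:
account | SUM(amount)
--------+------------
ACC-103 | 11390.94   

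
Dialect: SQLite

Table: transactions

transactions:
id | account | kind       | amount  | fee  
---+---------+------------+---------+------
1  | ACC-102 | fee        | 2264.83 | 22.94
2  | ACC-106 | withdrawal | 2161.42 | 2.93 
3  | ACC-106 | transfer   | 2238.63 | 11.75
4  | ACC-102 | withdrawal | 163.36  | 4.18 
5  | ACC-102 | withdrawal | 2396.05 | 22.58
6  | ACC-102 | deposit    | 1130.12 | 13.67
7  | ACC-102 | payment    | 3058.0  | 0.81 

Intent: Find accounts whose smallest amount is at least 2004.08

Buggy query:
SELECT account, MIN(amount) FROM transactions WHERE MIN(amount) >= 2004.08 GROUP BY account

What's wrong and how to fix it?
Bug: Aggregates like MIN are computed per group after WHERE runs

Fix: Replace WHERE with HAVING after the GROUP BY

Corrected query:
SELECT account, MIN(amount) FROM transactions GROUP BY account HAVING MIN(amount) >= 2004.08

Result:
account | MIN(amount)
--------+------------
ACC-106 | 2161.42    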